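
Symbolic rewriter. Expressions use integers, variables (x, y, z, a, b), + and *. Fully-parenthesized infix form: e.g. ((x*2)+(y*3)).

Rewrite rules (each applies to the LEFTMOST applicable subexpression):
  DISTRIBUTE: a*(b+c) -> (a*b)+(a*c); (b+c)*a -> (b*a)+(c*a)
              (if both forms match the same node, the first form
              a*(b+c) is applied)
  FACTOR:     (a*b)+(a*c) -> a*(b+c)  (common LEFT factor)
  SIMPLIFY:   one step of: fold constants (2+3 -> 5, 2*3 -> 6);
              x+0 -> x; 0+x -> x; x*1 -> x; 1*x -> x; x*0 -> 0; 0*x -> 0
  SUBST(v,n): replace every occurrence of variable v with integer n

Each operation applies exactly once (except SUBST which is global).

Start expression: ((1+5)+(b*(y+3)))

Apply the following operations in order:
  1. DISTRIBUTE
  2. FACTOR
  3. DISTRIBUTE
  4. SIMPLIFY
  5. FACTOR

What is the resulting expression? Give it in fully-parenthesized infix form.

Answer: (6+(b*(y+3)))

Derivation:
Start: ((1+5)+(b*(y+3)))
Apply DISTRIBUTE at R (target: (b*(y+3))): ((1+5)+(b*(y+3))) -> ((1+5)+((b*y)+(b*3)))
Apply FACTOR at R (target: ((b*y)+(b*3))): ((1+5)+((b*y)+(b*3))) -> ((1+5)+(b*(y+3)))
Apply DISTRIBUTE at R (target: (b*(y+3))): ((1+5)+(b*(y+3))) -> ((1+5)+((b*y)+(b*3)))
Apply SIMPLIFY at L (target: (1+5)): ((1+5)+((b*y)+(b*3))) -> (6+((b*y)+(b*3)))
Apply FACTOR at R (target: ((b*y)+(b*3))): (6+((b*y)+(b*3))) -> (6+(b*(y+3)))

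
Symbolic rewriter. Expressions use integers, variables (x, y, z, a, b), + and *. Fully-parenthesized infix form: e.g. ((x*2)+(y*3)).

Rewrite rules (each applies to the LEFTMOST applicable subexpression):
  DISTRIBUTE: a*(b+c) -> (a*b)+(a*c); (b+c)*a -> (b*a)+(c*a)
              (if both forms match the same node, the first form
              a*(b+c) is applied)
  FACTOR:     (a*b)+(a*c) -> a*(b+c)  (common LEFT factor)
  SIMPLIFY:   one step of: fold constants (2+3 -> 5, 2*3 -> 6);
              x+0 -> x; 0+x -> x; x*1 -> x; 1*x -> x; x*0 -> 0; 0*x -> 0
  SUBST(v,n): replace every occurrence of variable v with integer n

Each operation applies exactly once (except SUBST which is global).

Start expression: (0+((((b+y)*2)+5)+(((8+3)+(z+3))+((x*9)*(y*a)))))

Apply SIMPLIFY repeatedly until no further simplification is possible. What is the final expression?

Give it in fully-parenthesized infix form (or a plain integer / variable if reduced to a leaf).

Answer: ((((b+y)*2)+5)+((11+(z+3))+((x*9)*(y*a))))

Derivation:
Start: (0+((((b+y)*2)+5)+(((8+3)+(z+3))+((x*9)*(y*a)))))
Step 1: at root: (0+((((b+y)*2)+5)+(((8+3)+(z+3))+((x*9)*(y*a))))) -> ((((b+y)*2)+5)+(((8+3)+(z+3))+((x*9)*(y*a)))); overall: (0+((((b+y)*2)+5)+(((8+3)+(z+3))+((x*9)*(y*a))))) -> ((((b+y)*2)+5)+(((8+3)+(z+3))+((x*9)*(y*a))))
Step 2: at RLL: (8+3) -> 11; overall: ((((b+y)*2)+5)+(((8+3)+(z+3))+((x*9)*(y*a)))) -> ((((b+y)*2)+5)+((11+(z+3))+((x*9)*(y*a))))
Fixed point: ((((b+y)*2)+5)+((11+(z+3))+((x*9)*(y*a))))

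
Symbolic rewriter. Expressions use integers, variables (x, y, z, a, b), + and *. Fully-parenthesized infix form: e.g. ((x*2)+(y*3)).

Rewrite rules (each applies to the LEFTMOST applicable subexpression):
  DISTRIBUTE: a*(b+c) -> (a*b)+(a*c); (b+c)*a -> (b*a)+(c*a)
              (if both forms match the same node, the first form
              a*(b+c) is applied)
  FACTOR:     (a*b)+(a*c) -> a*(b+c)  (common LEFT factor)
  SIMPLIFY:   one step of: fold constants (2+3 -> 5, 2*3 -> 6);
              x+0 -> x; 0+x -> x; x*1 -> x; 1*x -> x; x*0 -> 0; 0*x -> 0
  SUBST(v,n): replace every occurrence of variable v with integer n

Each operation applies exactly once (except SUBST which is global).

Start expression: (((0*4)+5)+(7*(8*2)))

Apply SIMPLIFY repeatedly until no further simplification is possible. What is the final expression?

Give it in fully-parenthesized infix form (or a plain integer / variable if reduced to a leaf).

Start: (((0*4)+5)+(7*(8*2)))
Step 1: at LL: (0*4) -> 0; overall: (((0*4)+5)+(7*(8*2))) -> ((0+5)+(7*(8*2)))
Step 2: at L: (0+5) -> 5; overall: ((0+5)+(7*(8*2))) -> (5+(7*(8*2)))
Step 3: at RR: (8*2) -> 16; overall: (5+(7*(8*2))) -> (5+(7*16))
Step 4: at R: (7*16) -> 112; overall: (5+(7*16)) -> (5+112)
Step 5: at root: (5+112) -> 117; overall: (5+112) -> 117
Fixed point: 117

Answer: 117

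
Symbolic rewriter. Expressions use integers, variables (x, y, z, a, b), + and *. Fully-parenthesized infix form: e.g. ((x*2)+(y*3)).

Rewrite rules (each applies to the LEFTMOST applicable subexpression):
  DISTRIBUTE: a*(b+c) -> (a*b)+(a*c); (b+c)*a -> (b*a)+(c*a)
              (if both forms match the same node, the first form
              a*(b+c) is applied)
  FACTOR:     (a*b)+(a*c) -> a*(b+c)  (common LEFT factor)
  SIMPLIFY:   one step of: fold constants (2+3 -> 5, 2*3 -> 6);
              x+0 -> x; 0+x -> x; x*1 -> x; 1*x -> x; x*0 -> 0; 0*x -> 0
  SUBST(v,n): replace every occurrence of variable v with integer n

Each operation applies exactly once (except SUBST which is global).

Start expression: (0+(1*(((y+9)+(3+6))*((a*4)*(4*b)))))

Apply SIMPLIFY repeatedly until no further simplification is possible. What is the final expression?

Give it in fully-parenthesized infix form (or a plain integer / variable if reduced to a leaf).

Answer: (((y+9)+9)*((a*4)*(4*b)))

Derivation:
Start: (0+(1*(((y+9)+(3+6))*((a*4)*(4*b)))))
Step 1: at root: (0+(1*(((y+9)+(3+6))*((a*4)*(4*b))))) -> (1*(((y+9)+(3+6))*((a*4)*(4*b)))); overall: (0+(1*(((y+9)+(3+6))*((a*4)*(4*b))))) -> (1*(((y+9)+(3+6))*((a*4)*(4*b))))
Step 2: at root: (1*(((y+9)+(3+6))*((a*4)*(4*b)))) -> (((y+9)+(3+6))*((a*4)*(4*b))); overall: (1*(((y+9)+(3+6))*((a*4)*(4*b)))) -> (((y+9)+(3+6))*((a*4)*(4*b)))
Step 3: at LR: (3+6) -> 9; overall: (((y+9)+(3+6))*((a*4)*(4*b))) -> (((y+9)+9)*((a*4)*(4*b)))
Fixed point: (((y+9)+9)*((a*4)*(4*b)))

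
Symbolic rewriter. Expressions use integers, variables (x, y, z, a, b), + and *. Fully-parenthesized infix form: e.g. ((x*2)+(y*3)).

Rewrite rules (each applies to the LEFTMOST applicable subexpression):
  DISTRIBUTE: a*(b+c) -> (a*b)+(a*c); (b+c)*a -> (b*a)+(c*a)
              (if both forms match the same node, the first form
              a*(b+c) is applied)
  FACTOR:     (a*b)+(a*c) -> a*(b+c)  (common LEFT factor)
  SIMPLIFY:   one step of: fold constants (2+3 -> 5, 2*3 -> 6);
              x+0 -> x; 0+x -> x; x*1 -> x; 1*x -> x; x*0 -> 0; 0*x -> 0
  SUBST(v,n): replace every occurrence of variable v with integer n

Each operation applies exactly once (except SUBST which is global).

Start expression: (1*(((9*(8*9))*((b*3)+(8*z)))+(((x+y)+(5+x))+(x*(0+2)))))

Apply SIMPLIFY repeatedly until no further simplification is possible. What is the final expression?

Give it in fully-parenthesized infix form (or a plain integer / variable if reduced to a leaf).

Start: (1*(((9*(8*9))*((b*3)+(8*z)))+(((x+y)+(5+x))+(x*(0+2)))))
Step 1: at root: (1*(((9*(8*9))*((b*3)+(8*z)))+(((x+y)+(5+x))+(x*(0+2))))) -> (((9*(8*9))*((b*3)+(8*z)))+(((x+y)+(5+x))+(x*(0+2)))); overall: (1*(((9*(8*9))*((b*3)+(8*z)))+(((x+y)+(5+x))+(x*(0+2))))) -> (((9*(8*9))*((b*3)+(8*z)))+(((x+y)+(5+x))+(x*(0+2))))
Step 2: at LLR: (8*9) -> 72; overall: (((9*(8*9))*((b*3)+(8*z)))+(((x+y)+(5+x))+(x*(0+2)))) -> (((9*72)*((b*3)+(8*z)))+(((x+y)+(5+x))+(x*(0+2))))
Step 3: at LL: (9*72) -> 648; overall: (((9*72)*((b*3)+(8*z)))+(((x+y)+(5+x))+(x*(0+2)))) -> ((648*((b*3)+(8*z)))+(((x+y)+(5+x))+(x*(0+2))))
Step 4: at RRR: (0+2) -> 2; overall: ((648*((b*3)+(8*z)))+(((x+y)+(5+x))+(x*(0+2)))) -> ((648*((b*3)+(8*z)))+(((x+y)+(5+x))+(x*2)))
Fixed point: ((648*((b*3)+(8*z)))+(((x+y)+(5+x))+(x*2)))

Answer: ((648*((b*3)+(8*z)))+(((x+y)+(5+x))+(x*2)))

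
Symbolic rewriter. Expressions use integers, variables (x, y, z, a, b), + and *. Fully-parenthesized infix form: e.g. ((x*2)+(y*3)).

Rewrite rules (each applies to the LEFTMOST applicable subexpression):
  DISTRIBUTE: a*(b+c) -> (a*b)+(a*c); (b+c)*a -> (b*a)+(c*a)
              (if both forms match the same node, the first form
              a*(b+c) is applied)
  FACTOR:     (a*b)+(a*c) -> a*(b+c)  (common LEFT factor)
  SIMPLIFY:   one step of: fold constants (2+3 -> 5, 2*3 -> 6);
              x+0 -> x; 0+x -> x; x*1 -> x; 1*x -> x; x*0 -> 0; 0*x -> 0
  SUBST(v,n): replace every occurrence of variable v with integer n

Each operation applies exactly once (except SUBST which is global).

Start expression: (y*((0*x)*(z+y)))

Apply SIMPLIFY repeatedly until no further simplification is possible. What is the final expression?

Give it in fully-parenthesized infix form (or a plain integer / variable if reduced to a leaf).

Answer: 0

Derivation:
Start: (y*((0*x)*(z+y)))
Step 1: at RL: (0*x) -> 0; overall: (y*((0*x)*(z+y))) -> (y*(0*(z+y)))
Step 2: at R: (0*(z+y)) -> 0; overall: (y*(0*(z+y))) -> (y*0)
Step 3: at root: (y*0) -> 0; overall: (y*0) -> 0
Fixed point: 0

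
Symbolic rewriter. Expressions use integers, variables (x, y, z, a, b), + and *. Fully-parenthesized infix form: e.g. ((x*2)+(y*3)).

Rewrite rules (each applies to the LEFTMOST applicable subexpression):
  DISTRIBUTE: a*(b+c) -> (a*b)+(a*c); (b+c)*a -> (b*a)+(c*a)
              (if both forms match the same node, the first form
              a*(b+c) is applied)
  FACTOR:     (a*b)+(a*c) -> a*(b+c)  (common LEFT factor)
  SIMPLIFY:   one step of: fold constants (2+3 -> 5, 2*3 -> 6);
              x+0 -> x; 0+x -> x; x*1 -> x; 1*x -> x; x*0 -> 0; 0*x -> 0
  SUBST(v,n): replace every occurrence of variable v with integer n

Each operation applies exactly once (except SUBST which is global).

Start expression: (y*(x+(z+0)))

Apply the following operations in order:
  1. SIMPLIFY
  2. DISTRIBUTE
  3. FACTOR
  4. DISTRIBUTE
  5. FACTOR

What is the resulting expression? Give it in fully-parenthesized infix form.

Start: (y*(x+(z+0)))
Apply SIMPLIFY at RR (target: (z+0)): (y*(x+(z+0))) -> (y*(x+z))
Apply DISTRIBUTE at root (target: (y*(x+z))): (y*(x+z)) -> ((y*x)+(y*z))
Apply FACTOR at root (target: ((y*x)+(y*z))): ((y*x)+(y*z)) -> (y*(x+z))
Apply DISTRIBUTE at root (target: (y*(x+z))): (y*(x+z)) -> ((y*x)+(y*z))
Apply FACTOR at root (target: ((y*x)+(y*z))): ((y*x)+(y*z)) -> (y*(x+z))

Answer: (y*(x+z))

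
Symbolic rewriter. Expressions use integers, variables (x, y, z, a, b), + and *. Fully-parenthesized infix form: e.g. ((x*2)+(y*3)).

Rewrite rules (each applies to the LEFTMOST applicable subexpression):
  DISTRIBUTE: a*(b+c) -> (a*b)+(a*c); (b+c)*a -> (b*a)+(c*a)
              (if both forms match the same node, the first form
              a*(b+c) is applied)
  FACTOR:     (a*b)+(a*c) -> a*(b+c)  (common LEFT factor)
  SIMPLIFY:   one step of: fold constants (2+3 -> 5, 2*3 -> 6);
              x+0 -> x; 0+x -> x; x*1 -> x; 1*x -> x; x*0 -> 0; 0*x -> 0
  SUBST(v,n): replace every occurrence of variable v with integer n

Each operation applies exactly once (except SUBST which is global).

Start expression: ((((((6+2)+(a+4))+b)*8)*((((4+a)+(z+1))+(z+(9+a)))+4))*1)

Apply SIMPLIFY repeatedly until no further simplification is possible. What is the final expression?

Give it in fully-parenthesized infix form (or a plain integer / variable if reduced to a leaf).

Answer: ((((8+(a+4))+b)*8)*((((4+a)+(z+1))+(z+(9+a)))+4))

Derivation:
Start: ((((((6+2)+(a+4))+b)*8)*((((4+a)+(z+1))+(z+(9+a)))+4))*1)
Step 1: at root: ((((((6+2)+(a+4))+b)*8)*((((4+a)+(z+1))+(z+(9+a)))+4))*1) -> (((((6+2)+(a+4))+b)*8)*((((4+a)+(z+1))+(z+(9+a)))+4)); overall: ((((((6+2)+(a+4))+b)*8)*((((4+a)+(z+1))+(z+(9+a)))+4))*1) -> (((((6+2)+(a+4))+b)*8)*((((4+a)+(z+1))+(z+(9+a)))+4))
Step 2: at LLLL: (6+2) -> 8; overall: (((((6+2)+(a+4))+b)*8)*((((4+a)+(z+1))+(z+(9+a)))+4)) -> ((((8+(a+4))+b)*8)*((((4+a)+(z+1))+(z+(9+a)))+4))
Fixed point: ((((8+(a+4))+b)*8)*((((4+a)+(z+1))+(z+(9+a)))+4))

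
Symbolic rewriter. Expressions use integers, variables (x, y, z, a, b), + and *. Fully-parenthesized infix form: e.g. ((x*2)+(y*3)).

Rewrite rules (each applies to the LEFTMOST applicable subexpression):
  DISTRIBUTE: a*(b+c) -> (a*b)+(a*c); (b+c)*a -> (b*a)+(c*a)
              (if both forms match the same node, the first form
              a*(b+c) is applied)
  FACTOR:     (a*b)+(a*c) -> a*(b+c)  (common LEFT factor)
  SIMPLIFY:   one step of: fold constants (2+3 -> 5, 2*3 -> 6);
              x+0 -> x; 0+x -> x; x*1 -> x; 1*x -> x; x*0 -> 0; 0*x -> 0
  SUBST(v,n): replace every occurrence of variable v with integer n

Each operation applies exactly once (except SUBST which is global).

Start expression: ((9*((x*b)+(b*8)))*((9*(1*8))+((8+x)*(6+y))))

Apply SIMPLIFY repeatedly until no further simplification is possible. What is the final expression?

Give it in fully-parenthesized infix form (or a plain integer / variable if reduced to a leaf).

Start: ((9*((x*b)+(b*8)))*((9*(1*8))+((8+x)*(6+y))))
Step 1: at RLR: (1*8) -> 8; overall: ((9*((x*b)+(b*8)))*((9*(1*8))+((8+x)*(6+y)))) -> ((9*((x*b)+(b*8)))*((9*8)+((8+x)*(6+y))))
Step 2: at RL: (9*8) -> 72; overall: ((9*((x*b)+(b*8)))*((9*8)+((8+x)*(6+y)))) -> ((9*((x*b)+(b*8)))*(72+((8+x)*(6+y))))
Fixed point: ((9*((x*b)+(b*8)))*(72+((8+x)*(6+y))))

Answer: ((9*((x*b)+(b*8)))*(72+((8+x)*(6+y))))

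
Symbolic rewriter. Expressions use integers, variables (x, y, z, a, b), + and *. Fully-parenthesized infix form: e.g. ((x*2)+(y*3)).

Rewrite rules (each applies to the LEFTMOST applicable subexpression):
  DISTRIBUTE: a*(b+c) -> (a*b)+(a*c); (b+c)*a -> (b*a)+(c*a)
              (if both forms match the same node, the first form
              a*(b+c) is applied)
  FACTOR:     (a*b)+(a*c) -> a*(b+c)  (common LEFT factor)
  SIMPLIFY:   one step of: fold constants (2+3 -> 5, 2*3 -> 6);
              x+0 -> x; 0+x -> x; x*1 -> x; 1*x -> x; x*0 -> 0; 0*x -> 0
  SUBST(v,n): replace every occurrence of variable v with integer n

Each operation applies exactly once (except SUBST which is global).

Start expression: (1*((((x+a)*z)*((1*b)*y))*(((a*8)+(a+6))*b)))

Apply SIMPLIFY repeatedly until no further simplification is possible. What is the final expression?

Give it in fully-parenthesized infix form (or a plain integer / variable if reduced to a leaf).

Start: (1*((((x+a)*z)*((1*b)*y))*(((a*8)+(a+6))*b)))
Step 1: at root: (1*((((x+a)*z)*((1*b)*y))*(((a*8)+(a+6))*b))) -> ((((x+a)*z)*((1*b)*y))*(((a*8)+(a+6))*b)); overall: (1*((((x+a)*z)*((1*b)*y))*(((a*8)+(a+6))*b))) -> ((((x+a)*z)*((1*b)*y))*(((a*8)+(a+6))*b))
Step 2: at LRL: (1*b) -> b; overall: ((((x+a)*z)*((1*b)*y))*(((a*8)+(a+6))*b)) -> ((((x+a)*z)*(b*y))*(((a*8)+(a+6))*b))
Fixed point: ((((x+a)*z)*(b*y))*(((a*8)+(a+6))*b))

Answer: ((((x+a)*z)*(b*y))*(((a*8)+(a+6))*b))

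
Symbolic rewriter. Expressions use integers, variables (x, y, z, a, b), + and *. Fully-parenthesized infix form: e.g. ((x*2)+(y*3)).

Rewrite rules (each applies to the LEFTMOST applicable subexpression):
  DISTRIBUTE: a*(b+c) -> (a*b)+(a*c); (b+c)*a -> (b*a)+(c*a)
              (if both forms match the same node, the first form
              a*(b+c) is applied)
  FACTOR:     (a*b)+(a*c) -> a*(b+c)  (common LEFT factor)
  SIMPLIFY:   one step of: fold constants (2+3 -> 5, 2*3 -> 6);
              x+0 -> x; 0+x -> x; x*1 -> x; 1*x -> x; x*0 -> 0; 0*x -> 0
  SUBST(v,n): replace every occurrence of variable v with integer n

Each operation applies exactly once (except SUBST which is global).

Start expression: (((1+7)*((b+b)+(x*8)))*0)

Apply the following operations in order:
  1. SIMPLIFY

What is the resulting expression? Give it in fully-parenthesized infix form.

Start: (((1+7)*((b+b)+(x*8)))*0)
Apply SIMPLIFY at root (target: (((1+7)*((b+b)+(x*8)))*0)): (((1+7)*((b+b)+(x*8)))*0) -> 0

Answer: 0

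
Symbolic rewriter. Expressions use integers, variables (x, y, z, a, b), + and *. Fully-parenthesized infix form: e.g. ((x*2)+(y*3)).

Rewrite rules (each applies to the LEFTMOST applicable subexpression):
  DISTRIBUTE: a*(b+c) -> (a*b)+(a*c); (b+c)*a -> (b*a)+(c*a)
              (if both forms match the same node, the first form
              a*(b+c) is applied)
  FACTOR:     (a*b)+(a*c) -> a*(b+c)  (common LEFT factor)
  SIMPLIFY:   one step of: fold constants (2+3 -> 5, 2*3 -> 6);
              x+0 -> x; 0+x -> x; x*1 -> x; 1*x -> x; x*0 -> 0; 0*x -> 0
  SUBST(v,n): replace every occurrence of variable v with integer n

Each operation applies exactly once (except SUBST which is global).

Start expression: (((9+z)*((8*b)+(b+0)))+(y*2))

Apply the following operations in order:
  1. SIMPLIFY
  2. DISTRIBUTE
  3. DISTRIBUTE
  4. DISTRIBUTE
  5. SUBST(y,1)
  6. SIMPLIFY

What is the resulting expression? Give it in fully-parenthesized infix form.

Answer: ((((9*(8*b))+(z*(8*b)))+((9*b)+(z*b)))+2)

Derivation:
Start: (((9+z)*((8*b)+(b+0)))+(y*2))
Apply SIMPLIFY at LRR (target: (b+0)): (((9+z)*((8*b)+(b+0)))+(y*2)) -> (((9+z)*((8*b)+b))+(y*2))
Apply DISTRIBUTE at L (target: ((9+z)*((8*b)+b))): (((9+z)*((8*b)+b))+(y*2)) -> ((((9+z)*(8*b))+((9+z)*b))+(y*2))
Apply DISTRIBUTE at LL (target: ((9+z)*(8*b))): ((((9+z)*(8*b))+((9+z)*b))+(y*2)) -> ((((9*(8*b))+(z*(8*b)))+((9+z)*b))+(y*2))
Apply DISTRIBUTE at LR (target: ((9+z)*b)): ((((9*(8*b))+(z*(8*b)))+((9+z)*b))+(y*2)) -> ((((9*(8*b))+(z*(8*b)))+((9*b)+(z*b)))+(y*2))
Apply SUBST(y,1): ((((9*(8*b))+(z*(8*b)))+((9*b)+(z*b)))+(y*2)) -> ((((9*(8*b))+(z*(8*b)))+((9*b)+(z*b)))+(1*2))
Apply SIMPLIFY at R (target: (1*2)): ((((9*(8*b))+(z*(8*b)))+((9*b)+(z*b)))+(1*2)) -> ((((9*(8*b))+(z*(8*b)))+((9*b)+(z*b)))+2)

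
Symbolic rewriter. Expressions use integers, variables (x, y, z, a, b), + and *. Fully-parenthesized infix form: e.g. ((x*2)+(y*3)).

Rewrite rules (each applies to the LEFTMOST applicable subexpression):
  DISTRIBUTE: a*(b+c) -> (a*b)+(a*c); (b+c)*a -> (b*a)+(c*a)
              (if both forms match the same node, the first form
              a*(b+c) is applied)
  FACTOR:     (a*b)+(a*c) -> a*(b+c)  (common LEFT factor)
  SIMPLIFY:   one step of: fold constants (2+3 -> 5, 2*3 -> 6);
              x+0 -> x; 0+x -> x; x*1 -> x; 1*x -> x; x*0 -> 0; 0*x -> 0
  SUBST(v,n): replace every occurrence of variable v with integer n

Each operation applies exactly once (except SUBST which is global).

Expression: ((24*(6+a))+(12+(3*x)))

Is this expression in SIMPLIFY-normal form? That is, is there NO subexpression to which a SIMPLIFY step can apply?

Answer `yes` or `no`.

Answer: yes

Derivation:
Expression: ((24*(6+a))+(12+(3*x)))
Scanning for simplifiable subexpressions (pre-order)...
  at root: ((24*(6+a))+(12+(3*x))) (not simplifiable)
  at L: (24*(6+a)) (not simplifiable)
  at LR: (6+a) (not simplifiable)
  at R: (12+(3*x)) (not simplifiable)
  at RR: (3*x) (not simplifiable)
Result: no simplifiable subexpression found -> normal form.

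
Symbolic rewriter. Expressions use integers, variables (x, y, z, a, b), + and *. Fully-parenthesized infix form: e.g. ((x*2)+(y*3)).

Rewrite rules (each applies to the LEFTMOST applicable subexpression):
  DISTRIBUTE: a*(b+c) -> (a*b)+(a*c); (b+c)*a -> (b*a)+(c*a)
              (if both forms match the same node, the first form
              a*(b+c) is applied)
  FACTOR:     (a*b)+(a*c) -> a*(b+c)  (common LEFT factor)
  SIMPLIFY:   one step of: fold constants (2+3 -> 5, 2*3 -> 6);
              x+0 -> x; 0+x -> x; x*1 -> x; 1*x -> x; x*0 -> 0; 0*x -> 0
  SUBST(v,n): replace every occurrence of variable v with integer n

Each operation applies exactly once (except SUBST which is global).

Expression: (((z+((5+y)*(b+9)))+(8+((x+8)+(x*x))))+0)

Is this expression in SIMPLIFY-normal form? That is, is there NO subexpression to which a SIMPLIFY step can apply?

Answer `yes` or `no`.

Answer: no

Derivation:
Expression: (((z+((5+y)*(b+9)))+(8+((x+8)+(x*x))))+0)
Scanning for simplifiable subexpressions (pre-order)...
  at root: (((z+((5+y)*(b+9)))+(8+((x+8)+(x*x))))+0) (SIMPLIFIABLE)
  at L: ((z+((5+y)*(b+9)))+(8+((x+8)+(x*x)))) (not simplifiable)
  at LL: (z+((5+y)*(b+9))) (not simplifiable)
  at LLR: ((5+y)*(b+9)) (not simplifiable)
  at LLRL: (5+y) (not simplifiable)
  at LLRR: (b+9) (not simplifiable)
  at LR: (8+((x+8)+(x*x))) (not simplifiable)
  at LRR: ((x+8)+(x*x)) (not simplifiable)
  at LRRL: (x+8) (not simplifiable)
  at LRRR: (x*x) (not simplifiable)
Found simplifiable subexpr at path root: (((z+((5+y)*(b+9)))+(8+((x+8)+(x*x))))+0)
One SIMPLIFY step would give: ((z+((5+y)*(b+9)))+(8+((x+8)+(x*x))))
-> NOT in normal form.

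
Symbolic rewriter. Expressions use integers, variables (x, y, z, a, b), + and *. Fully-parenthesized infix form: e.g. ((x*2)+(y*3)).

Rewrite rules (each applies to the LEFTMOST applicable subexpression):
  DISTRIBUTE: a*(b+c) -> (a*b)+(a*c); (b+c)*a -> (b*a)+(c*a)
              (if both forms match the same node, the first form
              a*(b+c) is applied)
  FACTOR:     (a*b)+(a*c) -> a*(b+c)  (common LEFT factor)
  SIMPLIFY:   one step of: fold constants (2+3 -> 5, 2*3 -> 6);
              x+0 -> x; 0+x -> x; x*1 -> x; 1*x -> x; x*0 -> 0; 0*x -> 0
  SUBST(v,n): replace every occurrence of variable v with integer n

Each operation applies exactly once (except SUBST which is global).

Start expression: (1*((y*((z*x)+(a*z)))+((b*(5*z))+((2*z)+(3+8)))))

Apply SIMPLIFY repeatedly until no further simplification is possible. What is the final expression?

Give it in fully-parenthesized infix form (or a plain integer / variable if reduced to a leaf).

Start: (1*((y*((z*x)+(a*z)))+((b*(5*z))+((2*z)+(3+8)))))
Step 1: at root: (1*((y*((z*x)+(a*z)))+((b*(5*z))+((2*z)+(3+8))))) -> ((y*((z*x)+(a*z)))+((b*(5*z))+((2*z)+(3+8)))); overall: (1*((y*((z*x)+(a*z)))+((b*(5*z))+((2*z)+(3+8))))) -> ((y*((z*x)+(a*z)))+((b*(5*z))+((2*z)+(3+8))))
Step 2: at RRR: (3+8) -> 11; overall: ((y*((z*x)+(a*z)))+((b*(5*z))+((2*z)+(3+8)))) -> ((y*((z*x)+(a*z)))+((b*(5*z))+((2*z)+11)))
Fixed point: ((y*((z*x)+(a*z)))+((b*(5*z))+((2*z)+11)))

Answer: ((y*((z*x)+(a*z)))+((b*(5*z))+((2*z)+11)))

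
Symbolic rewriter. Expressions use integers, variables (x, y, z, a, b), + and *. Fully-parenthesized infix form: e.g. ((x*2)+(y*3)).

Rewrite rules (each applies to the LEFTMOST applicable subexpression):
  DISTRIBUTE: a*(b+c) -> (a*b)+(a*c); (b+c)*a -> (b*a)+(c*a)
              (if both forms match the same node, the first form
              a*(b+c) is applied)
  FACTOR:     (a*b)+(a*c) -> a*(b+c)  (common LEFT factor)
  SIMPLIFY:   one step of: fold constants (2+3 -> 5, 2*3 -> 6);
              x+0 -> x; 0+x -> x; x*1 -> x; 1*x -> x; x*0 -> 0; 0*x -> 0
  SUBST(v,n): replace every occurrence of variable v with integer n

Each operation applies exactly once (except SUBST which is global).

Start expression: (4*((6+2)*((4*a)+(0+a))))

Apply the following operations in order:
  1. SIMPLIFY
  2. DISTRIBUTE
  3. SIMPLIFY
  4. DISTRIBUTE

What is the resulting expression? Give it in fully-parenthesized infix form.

Answer: ((4*(8*(4*a)))+(4*(8*a)))

Derivation:
Start: (4*((6+2)*((4*a)+(0+a))))
Apply SIMPLIFY at RL (target: (6+2)): (4*((6+2)*((4*a)+(0+a)))) -> (4*(8*((4*a)+(0+a))))
Apply DISTRIBUTE at R (target: (8*((4*a)+(0+a)))): (4*(8*((4*a)+(0+a)))) -> (4*((8*(4*a))+(8*(0+a))))
Apply SIMPLIFY at RRR (target: (0+a)): (4*((8*(4*a))+(8*(0+a)))) -> (4*((8*(4*a))+(8*a)))
Apply DISTRIBUTE at root (target: (4*((8*(4*a))+(8*a)))): (4*((8*(4*a))+(8*a))) -> ((4*(8*(4*a)))+(4*(8*a)))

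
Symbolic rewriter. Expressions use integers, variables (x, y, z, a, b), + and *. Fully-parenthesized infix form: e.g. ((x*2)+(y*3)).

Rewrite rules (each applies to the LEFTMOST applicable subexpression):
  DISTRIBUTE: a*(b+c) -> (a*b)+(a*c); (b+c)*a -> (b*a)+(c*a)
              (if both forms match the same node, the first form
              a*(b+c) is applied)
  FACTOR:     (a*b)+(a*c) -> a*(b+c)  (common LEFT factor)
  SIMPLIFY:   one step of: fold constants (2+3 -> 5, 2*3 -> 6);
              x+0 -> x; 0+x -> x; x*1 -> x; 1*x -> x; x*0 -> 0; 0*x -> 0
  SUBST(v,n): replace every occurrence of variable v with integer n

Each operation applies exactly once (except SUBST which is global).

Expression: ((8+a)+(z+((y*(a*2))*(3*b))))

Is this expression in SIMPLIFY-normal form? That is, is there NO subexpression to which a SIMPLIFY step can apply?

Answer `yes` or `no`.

Expression: ((8+a)+(z+((y*(a*2))*(3*b))))
Scanning for simplifiable subexpressions (pre-order)...
  at root: ((8+a)+(z+((y*(a*2))*(3*b)))) (not simplifiable)
  at L: (8+a) (not simplifiable)
  at R: (z+((y*(a*2))*(3*b))) (not simplifiable)
  at RR: ((y*(a*2))*(3*b)) (not simplifiable)
  at RRL: (y*(a*2)) (not simplifiable)
  at RRLR: (a*2) (not simplifiable)
  at RRR: (3*b) (not simplifiable)
Result: no simplifiable subexpression found -> normal form.

Answer: yes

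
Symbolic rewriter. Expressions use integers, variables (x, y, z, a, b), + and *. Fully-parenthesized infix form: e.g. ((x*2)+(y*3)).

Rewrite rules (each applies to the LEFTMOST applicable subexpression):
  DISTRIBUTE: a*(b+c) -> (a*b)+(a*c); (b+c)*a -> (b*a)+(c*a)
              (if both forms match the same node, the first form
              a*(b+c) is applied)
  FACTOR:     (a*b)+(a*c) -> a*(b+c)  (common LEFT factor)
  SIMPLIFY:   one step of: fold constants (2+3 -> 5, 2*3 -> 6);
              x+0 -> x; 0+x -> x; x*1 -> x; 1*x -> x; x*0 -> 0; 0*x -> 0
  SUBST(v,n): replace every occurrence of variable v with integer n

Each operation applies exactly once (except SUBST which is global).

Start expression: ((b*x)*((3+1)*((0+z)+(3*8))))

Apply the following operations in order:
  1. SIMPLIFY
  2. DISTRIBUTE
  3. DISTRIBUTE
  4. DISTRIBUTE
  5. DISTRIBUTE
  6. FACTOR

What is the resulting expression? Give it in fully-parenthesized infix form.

Answer: (((b*x)*((4*0)+(4*z)))+((b*x)*(4*(3*8))))

Derivation:
Start: ((b*x)*((3+1)*((0+z)+(3*8))))
Apply SIMPLIFY at RL (target: (3+1)): ((b*x)*((3+1)*((0+z)+(3*8)))) -> ((b*x)*(4*((0+z)+(3*8))))
Apply DISTRIBUTE at R (target: (4*((0+z)+(3*8)))): ((b*x)*(4*((0+z)+(3*8)))) -> ((b*x)*((4*(0+z))+(4*(3*8))))
Apply DISTRIBUTE at root (target: ((b*x)*((4*(0+z))+(4*(3*8))))): ((b*x)*((4*(0+z))+(4*(3*8)))) -> (((b*x)*(4*(0+z)))+((b*x)*(4*(3*8))))
Apply DISTRIBUTE at LR (target: (4*(0+z))): (((b*x)*(4*(0+z)))+((b*x)*(4*(3*8)))) -> (((b*x)*((4*0)+(4*z)))+((b*x)*(4*(3*8))))
Apply DISTRIBUTE at L (target: ((b*x)*((4*0)+(4*z)))): (((b*x)*((4*0)+(4*z)))+((b*x)*(4*(3*8)))) -> ((((b*x)*(4*0))+((b*x)*(4*z)))+((b*x)*(4*(3*8))))
Apply FACTOR at L (target: (((b*x)*(4*0))+((b*x)*(4*z)))): ((((b*x)*(4*0))+((b*x)*(4*z)))+((b*x)*(4*(3*8)))) -> (((b*x)*((4*0)+(4*z)))+((b*x)*(4*(3*8))))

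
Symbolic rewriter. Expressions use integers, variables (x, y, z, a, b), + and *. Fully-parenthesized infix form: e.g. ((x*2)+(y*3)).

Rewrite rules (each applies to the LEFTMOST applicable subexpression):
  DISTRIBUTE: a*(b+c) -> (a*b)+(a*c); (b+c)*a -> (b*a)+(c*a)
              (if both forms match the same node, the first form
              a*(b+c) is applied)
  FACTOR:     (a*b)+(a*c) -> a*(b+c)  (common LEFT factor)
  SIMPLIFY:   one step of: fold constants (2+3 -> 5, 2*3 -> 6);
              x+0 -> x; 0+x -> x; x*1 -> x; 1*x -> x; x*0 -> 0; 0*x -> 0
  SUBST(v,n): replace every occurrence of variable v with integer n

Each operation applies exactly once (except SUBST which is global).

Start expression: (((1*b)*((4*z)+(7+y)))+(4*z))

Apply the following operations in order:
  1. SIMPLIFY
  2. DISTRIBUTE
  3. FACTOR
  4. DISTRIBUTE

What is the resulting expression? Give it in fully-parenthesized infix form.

Start: (((1*b)*((4*z)+(7+y)))+(4*z))
Apply SIMPLIFY at LL (target: (1*b)): (((1*b)*((4*z)+(7+y)))+(4*z)) -> ((b*((4*z)+(7+y)))+(4*z))
Apply DISTRIBUTE at L (target: (b*((4*z)+(7+y)))): ((b*((4*z)+(7+y)))+(4*z)) -> (((b*(4*z))+(b*(7+y)))+(4*z))
Apply FACTOR at L (target: ((b*(4*z))+(b*(7+y)))): (((b*(4*z))+(b*(7+y)))+(4*z)) -> ((b*((4*z)+(7+y)))+(4*z))
Apply DISTRIBUTE at L (target: (b*((4*z)+(7+y)))): ((b*((4*z)+(7+y)))+(4*z)) -> (((b*(4*z))+(b*(7+y)))+(4*z))

Answer: (((b*(4*z))+(b*(7+y)))+(4*z))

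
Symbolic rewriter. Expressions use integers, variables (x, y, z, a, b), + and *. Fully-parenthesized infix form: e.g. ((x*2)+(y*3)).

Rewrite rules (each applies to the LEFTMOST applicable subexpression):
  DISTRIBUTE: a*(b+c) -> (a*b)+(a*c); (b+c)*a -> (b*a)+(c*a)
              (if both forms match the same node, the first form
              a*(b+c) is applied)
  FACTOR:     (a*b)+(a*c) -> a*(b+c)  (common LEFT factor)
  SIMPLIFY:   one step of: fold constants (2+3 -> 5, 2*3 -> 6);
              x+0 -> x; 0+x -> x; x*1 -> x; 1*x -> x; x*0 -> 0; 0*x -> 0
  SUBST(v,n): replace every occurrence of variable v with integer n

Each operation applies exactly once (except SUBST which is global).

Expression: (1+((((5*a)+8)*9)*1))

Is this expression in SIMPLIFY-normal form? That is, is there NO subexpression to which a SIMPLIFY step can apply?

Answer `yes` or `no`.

Answer: no

Derivation:
Expression: (1+((((5*a)+8)*9)*1))
Scanning for simplifiable subexpressions (pre-order)...
  at root: (1+((((5*a)+8)*9)*1)) (not simplifiable)
  at R: ((((5*a)+8)*9)*1) (SIMPLIFIABLE)
  at RL: (((5*a)+8)*9) (not simplifiable)
  at RLL: ((5*a)+8) (not simplifiable)
  at RLLL: (5*a) (not simplifiable)
Found simplifiable subexpr at path R: ((((5*a)+8)*9)*1)
One SIMPLIFY step would give: (1+(((5*a)+8)*9))
-> NOT in normal form.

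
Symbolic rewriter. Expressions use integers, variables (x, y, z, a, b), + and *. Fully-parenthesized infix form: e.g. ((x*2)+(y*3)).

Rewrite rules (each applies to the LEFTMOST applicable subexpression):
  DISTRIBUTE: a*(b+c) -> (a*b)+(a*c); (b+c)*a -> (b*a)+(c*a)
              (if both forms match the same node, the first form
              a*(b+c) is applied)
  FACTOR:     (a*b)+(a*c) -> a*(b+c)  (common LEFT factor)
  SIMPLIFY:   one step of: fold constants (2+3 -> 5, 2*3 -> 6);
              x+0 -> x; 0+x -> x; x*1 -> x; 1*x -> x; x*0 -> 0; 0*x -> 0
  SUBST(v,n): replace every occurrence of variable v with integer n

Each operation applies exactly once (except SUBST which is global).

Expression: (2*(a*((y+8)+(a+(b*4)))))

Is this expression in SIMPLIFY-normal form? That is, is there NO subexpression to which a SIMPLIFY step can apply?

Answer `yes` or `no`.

Answer: yes

Derivation:
Expression: (2*(a*((y+8)+(a+(b*4)))))
Scanning for simplifiable subexpressions (pre-order)...
  at root: (2*(a*((y+8)+(a+(b*4))))) (not simplifiable)
  at R: (a*((y+8)+(a+(b*4)))) (not simplifiable)
  at RR: ((y+8)+(a+(b*4))) (not simplifiable)
  at RRL: (y+8) (not simplifiable)
  at RRR: (a+(b*4)) (not simplifiable)
  at RRRR: (b*4) (not simplifiable)
Result: no simplifiable subexpression found -> normal form.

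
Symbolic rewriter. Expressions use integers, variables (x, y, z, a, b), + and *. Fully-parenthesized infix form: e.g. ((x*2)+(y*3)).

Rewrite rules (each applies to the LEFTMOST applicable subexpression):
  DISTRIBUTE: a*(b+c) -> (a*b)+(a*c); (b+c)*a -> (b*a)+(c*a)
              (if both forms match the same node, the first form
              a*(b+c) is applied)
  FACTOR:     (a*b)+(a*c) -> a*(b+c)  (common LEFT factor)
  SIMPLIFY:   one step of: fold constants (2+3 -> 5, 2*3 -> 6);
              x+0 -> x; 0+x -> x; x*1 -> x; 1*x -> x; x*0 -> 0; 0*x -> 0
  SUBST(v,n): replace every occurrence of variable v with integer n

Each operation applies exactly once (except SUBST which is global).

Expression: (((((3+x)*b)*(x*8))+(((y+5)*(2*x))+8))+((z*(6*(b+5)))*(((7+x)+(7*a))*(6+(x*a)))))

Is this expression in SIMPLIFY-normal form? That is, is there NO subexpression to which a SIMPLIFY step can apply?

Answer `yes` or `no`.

Expression: (((((3+x)*b)*(x*8))+(((y+5)*(2*x))+8))+((z*(6*(b+5)))*(((7+x)+(7*a))*(6+(x*a)))))
Scanning for simplifiable subexpressions (pre-order)...
  at root: (((((3+x)*b)*(x*8))+(((y+5)*(2*x))+8))+((z*(6*(b+5)))*(((7+x)+(7*a))*(6+(x*a))))) (not simplifiable)
  at L: ((((3+x)*b)*(x*8))+(((y+5)*(2*x))+8)) (not simplifiable)
  at LL: (((3+x)*b)*(x*8)) (not simplifiable)
  at LLL: ((3+x)*b) (not simplifiable)
  at LLLL: (3+x) (not simplifiable)
  at LLR: (x*8) (not simplifiable)
  at LR: (((y+5)*(2*x))+8) (not simplifiable)
  at LRL: ((y+5)*(2*x)) (not simplifiable)
  at LRLL: (y+5) (not simplifiable)
  at LRLR: (2*x) (not simplifiable)
  at R: ((z*(6*(b+5)))*(((7+x)+(7*a))*(6+(x*a)))) (not simplifiable)
  at RL: (z*(6*(b+5))) (not simplifiable)
  at RLR: (6*(b+5)) (not simplifiable)
  at RLRR: (b+5) (not simplifiable)
  at RR: (((7+x)+(7*a))*(6+(x*a))) (not simplifiable)
  at RRL: ((7+x)+(7*a)) (not simplifiable)
  at RRLL: (7+x) (not simplifiable)
  at RRLR: (7*a) (not simplifiable)
  at RRR: (6+(x*a)) (not simplifiable)
  at RRRR: (x*a) (not simplifiable)
Result: no simplifiable subexpression found -> normal form.

Answer: yes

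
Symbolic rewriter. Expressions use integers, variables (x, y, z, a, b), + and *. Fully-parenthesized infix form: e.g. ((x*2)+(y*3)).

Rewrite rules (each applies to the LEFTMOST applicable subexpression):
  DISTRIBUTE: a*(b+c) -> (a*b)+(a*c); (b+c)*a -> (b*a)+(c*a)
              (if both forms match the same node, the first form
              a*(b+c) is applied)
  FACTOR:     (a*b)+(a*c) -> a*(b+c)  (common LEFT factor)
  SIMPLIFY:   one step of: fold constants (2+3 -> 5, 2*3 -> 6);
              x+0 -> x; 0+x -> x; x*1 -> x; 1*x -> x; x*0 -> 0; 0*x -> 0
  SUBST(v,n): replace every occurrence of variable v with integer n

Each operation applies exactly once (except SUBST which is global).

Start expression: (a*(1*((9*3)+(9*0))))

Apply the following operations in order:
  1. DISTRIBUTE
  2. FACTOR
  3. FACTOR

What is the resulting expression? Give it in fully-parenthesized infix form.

Start: (a*(1*((9*3)+(9*0))))
Apply DISTRIBUTE at R (target: (1*((9*3)+(9*0)))): (a*(1*((9*3)+(9*0)))) -> (a*((1*(9*3))+(1*(9*0))))
Apply FACTOR at R (target: ((1*(9*3))+(1*(9*0)))): (a*((1*(9*3))+(1*(9*0)))) -> (a*(1*((9*3)+(9*0))))
Apply FACTOR at RR (target: ((9*3)+(9*0))): (a*(1*((9*3)+(9*0)))) -> (a*(1*(9*(3+0))))

Answer: (a*(1*(9*(3+0))))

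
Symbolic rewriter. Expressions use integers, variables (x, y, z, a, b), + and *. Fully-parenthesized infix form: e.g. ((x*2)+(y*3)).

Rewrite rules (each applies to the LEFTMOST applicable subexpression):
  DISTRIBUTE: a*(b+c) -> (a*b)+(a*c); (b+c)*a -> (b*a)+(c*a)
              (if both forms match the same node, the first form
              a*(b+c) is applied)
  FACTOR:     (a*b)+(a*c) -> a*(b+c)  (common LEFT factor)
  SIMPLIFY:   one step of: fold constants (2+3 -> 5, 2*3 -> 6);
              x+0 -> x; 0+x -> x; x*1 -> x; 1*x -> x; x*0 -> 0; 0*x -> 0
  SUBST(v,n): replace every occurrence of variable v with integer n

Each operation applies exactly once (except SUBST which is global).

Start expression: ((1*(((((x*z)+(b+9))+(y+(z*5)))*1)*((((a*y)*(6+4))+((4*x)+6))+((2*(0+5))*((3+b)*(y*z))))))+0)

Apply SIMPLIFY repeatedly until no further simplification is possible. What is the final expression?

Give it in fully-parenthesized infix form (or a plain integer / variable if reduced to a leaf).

Start: ((1*(((((x*z)+(b+9))+(y+(z*5)))*1)*((((a*y)*(6+4))+((4*x)+6))+((2*(0+5))*((3+b)*(y*z))))))+0)
Step 1: at root: ((1*(((((x*z)+(b+9))+(y+(z*5)))*1)*((((a*y)*(6+4))+((4*x)+6))+((2*(0+5))*((3+b)*(y*z))))))+0) -> (1*(((((x*z)+(b+9))+(y+(z*5)))*1)*((((a*y)*(6+4))+((4*x)+6))+((2*(0+5))*((3+b)*(y*z)))))); overall: ((1*(((((x*z)+(b+9))+(y+(z*5)))*1)*((((a*y)*(6+4))+((4*x)+6))+((2*(0+5))*((3+b)*(y*z))))))+0) -> (1*(((((x*z)+(b+9))+(y+(z*5)))*1)*((((a*y)*(6+4))+((4*x)+6))+((2*(0+5))*((3+b)*(y*z))))))
Step 2: at root: (1*(((((x*z)+(b+9))+(y+(z*5)))*1)*((((a*y)*(6+4))+((4*x)+6))+((2*(0+5))*((3+b)*(y*z)))))) -> (((((x*z)+(b+9))+(y+(z*5)))*1)*((((a*y)*(6+4))+((4*x)+6))+((2*(0+5))*((3+b)*(y*z))))); overall: (1*(((((x*z)+(b+9))+(y+(z*5)))*1)*((((a*y)*(6+4))+((4*x)+6))+((2*(0+5))*((3+b)*(y*z)))))) -> (((((x*z)+(b+9))+(y+(z*5)))*1)*((((a*y)*(6+4))+((4*x)+6))+((2*(0+5))*((3+b)*(y*z)))))
Step 3: at L: ((((x*z)+(b+9))+(y+(z*5)))*1) -> (((x*z)+(b+9))+(y+(z*5))); overall: (((((x*z)+(b+9))+(y+(z*5)))*1)*((((a*y)*(6+4))+((4*x)+6))+((2*(0+5))*((3+b)*(y*z))))) -> ((((x*z)+(b+9))+(y+(z*5)))*((((a*y)*(6+4))+((4*x)+6))+((2*(0+5))*((3+b)*(y*z)))))
Step 4: at RLLR: (6+4) -> 10; overall: ((((x*z)+(b+9))+(y+(z*5)))*((((a*y)*(6+4))+((4*x)+6))+((2*(0+5))*((3+b)*(y*z))))) -> ((((x*z)+(b+9))+(y+(z*5)))*((((a*y)*10)+((4*x)+6))+((2*(0+5))*((3+b)*(y*z)))))
Step 5: at RRLR: (0+5) -> 5; overall: ((((x*z)+(b+9))+(y+(z*5)))*((((a*y)*10)+((4*x)+6))+((2*(0+5))*((3+b)*(y*z))))) -> ((((x*z)+(b+9))+(y+(z*5)))*((((a*y)*10)+((4*x)+6))+((2*5)*((3+b)*(y*z)))))
Step 6: at RRL: (2*5) -> 10; overall: ((((x*z)+(b+9))+(y+(z*5)))*((((a*y)*10)+((4*x)+6))+((2*5)*((3+b)*(y*z))))) -> ((((x*z)+(b+9))+(y+(z*5)))*((((a*y)*10)+((4*x)+6))+(10*((3+b)*(y*z)))))
Fixed point: ((((x*z)+(b+9))+(y+(z*5)))*((((a*y)*10)+((4*x)+6))+(10*((3+b)*(y*z)))))

Answer: ((((x*z)+(b+9))+(y+(z*5)))*((((a*y)*10)+((4*x)+6))+(10*((3+b)*(y*z)))))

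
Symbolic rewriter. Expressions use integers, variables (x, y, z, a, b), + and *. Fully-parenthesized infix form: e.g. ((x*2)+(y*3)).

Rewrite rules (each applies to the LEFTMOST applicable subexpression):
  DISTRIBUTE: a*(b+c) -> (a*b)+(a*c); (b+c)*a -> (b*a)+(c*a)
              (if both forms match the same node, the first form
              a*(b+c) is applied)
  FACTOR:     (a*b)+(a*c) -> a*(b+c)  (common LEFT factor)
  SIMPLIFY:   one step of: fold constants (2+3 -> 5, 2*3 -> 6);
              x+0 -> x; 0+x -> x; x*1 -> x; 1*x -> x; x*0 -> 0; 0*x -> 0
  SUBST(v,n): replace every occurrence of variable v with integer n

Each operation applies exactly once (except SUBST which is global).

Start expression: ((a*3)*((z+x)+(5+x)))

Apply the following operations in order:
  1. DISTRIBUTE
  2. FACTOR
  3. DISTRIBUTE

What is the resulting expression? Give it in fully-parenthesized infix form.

Start: ((a*3)*((z+x)+(5+x)))
Apply DISTRIBUTE at root (target: ((a*3)*((z+x)+(5+x)))): ((a*3)*((z+x)+(5+x))) -> (((a*3)*(z+x))+((a*3)*(5+x)))
Apply FACTOR at root (target: (((a*3)*(z+x))+((a*3)*(5+x)))): (((a*3)*(z+x))+((a*3)*(5+x))) -> ((a*3)*((z+x)+(5+x)))
Apply DISTRIBUTE at root (target: ((a*3)*((z+x)+(5+x)))): ((a*3)*((z+x)+(5+x))) -> (((a*3)*(z+x))+((a*3)*(5+x)))

Answer: (((a*3)*(z+x))+((a*3)*(5+x)))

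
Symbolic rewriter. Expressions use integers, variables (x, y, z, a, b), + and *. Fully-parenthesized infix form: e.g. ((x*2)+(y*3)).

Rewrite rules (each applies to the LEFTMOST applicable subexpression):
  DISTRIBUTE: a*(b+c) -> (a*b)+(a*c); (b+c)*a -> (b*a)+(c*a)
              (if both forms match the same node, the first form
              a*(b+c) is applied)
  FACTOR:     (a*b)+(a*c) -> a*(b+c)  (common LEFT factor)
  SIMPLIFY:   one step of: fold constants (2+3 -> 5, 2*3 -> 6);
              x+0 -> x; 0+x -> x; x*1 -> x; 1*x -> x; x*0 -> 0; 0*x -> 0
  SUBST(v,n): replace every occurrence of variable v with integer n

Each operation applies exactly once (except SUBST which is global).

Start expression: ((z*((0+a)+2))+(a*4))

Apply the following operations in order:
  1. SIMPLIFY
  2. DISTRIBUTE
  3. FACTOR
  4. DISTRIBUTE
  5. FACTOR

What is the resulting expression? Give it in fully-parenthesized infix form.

Start: ((z*((0+a)+2))+(a*4))
Apply SIMPLIFY at LRL (target: (0+a)): ((z*((0+a)+2))+(a*4)) -> ((z*(a+2))+(a*4))
Apply DISTRIBUTE at L (target: (z*(a+2))): ((z*(a+2))+(a*4)) -> (((z*a)+(z*2))+(a*4))
Apply FACTOR at L (target: ((z*a)+(z*2))): (((z*a)+(z*2))+(a*4)) -> ((z*(a+2))+(a*4))
Apply DISTRIBUTE at L (target: (z*(a+2))): ((z*(a+2))+(a*4)) -> (((z*a)+(z*2))+(a*4))
Apply FACTOR at L (target: ((z*a)+(z*2))): (((z*a)+(z*2))+(a*4)) -> ((z*(a+2))+(a*4))

Answer: ((z*(a+2))+(a*4))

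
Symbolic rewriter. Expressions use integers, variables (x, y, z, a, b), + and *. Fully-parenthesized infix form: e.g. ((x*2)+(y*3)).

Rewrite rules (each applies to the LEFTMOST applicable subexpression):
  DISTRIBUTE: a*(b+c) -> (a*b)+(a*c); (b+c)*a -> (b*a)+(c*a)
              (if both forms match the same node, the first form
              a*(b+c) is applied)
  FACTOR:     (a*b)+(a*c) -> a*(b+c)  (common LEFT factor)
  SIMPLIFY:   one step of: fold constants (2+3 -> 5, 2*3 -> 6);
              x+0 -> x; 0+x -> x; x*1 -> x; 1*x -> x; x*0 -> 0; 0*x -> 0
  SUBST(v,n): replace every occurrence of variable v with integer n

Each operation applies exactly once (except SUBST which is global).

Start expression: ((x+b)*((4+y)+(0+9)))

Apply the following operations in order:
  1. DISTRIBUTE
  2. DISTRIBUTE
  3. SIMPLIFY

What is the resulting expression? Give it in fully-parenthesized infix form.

Start: ((x+b)*((4+y)+(0+9)))
Apply DISTRIBUTE at root (target: ((x+b)*((4+y)+(0+9)))): ((x+b)*((4+y)+(0+9))) -> (((x+b)*(4+y))+((x+b)*(0+9)))
Apply DISTRIBUTE at L (target: ((x+b)*(4+y))): (((x+b)*(4+y))+((x+b)*(0+9))) -> ((((x+b)*4)+((x+b)*y))+((x+b)*(0+9)))
Apply SIMPLIFY at RR (target: (0+9)): ((((x+b)*4)+((x+b)*y))+((x+b)*(0+9))) -> ((((x+b)*4)+((x+b)*y))+((x+b)*9))

Answer: ((((x+b)*4)+((x+b)*y))+((x+b)*9))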